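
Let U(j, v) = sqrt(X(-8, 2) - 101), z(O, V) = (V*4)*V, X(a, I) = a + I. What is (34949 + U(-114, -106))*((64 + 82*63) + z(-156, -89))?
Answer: 1290107386 + 36914*I*sqrt(107) ≈ 1.2901e+9 + 3.8184e+5*I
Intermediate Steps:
X(a, I) = I + a
z(O, V) = 4*V**2 (z(O, V) = (4*V)*V = 4*V**2)
U(j, v) = I*sqrt(107) (U(j, v) = sqrt((2 - 8) - 101) = sqrt(-6 - 101) = sqrt(-107) = I*sqrt(107))
(34949 + U(-114, -106))*((64 + 82*63) + z(-156, -89)) = (34949 + I*sqrt(107))*((64 + 82*63) + 4*(-89)**2) = (34949 + I*sqrt(107))*((64 + 5166) + 4*7921) = (34949 + I*sqrt(107))*(5230 + 31684) = (34949 + I*sqrt(107))*36914 = 1290107386 + 36914*I*sqrt(107)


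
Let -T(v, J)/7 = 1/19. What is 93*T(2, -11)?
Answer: -651/19 ≈ -34.263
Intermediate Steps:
T(v, J) = -7/19
93*T(2, -11) = 93*(-7/19) = -651/19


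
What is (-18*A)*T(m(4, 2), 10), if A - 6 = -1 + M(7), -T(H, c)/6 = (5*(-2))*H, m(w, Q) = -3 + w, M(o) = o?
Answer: -12960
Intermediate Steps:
T(H, c) = 60*H (T(H, c) = -6*5*(-2)*H = -(-60)*H = 60*H)
A = 12 (A = 6 + (-1 + 7) = 6 + 6 = 12)
(-18*A)*T(m(4, 2), 10) = (-18*12)*(60*(-3 + 4)) = -12960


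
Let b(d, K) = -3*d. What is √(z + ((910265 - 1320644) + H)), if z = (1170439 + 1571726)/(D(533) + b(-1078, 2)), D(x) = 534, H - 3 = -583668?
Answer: 3*I*√43527559514/628 ≈ 996.65*I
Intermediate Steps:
H = -583665 (H = 3 - 583668 = -583665)
z = 914055/1256 (z = (1170439 + 1571726)/(534 - 3*(-1078)) = 2742165/(534 + 3234) = 2742165/3768 = 2742165*(1/3768) = 914055/1256 ≈ 727.75)
√(z + ((910265 - 1320644) + H)) = √(914055/1256 + ((910265 - 1320644) - 583665)) = √(914055/1256 + (-410379 - 583665)) = √(914055/1256 - 994044) = √(-1247605209/1256) = 3*I*√43527559514/628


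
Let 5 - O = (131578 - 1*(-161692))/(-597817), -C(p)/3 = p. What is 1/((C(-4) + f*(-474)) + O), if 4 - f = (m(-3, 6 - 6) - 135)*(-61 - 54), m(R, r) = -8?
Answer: 597817/4658818662937 ≈ 1.2832e-7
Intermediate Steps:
C(p) = -3*p
f = -16441 (f = 4 - (-8 - 135)*(-61 - 54) = 4 - (-143)*(-115) = 4 - 1*16445 = 4 - 16445 = -16441)
O = 3282355/597817 (O = 5 - (131578 - 1*(-161692))/(-597817) = 5 - (131578 + 161692)*(-1)/597817 = 5 - 293270*(-1)/597817 = 5 - 1*(-293270/597817) = 5 + 293270/597817 = 3282355/597817 ≈ 5.4906)
1/((C(-4) + f*(-474)) + O) = 1/((-3*(-4) - 16441*(-474)) + 3282355/597817) = 1/((12 + 7793034) + 3282355/597817) = 1/(7793046 + 3282355/597817) = 1/(4658818662937/597817) = 597817/4658818662937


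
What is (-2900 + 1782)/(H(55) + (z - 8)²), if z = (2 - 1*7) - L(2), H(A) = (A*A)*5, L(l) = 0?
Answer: -559/7647 ≈ -0.073101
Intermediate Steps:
H(A) = 5*A² (H(A) = A²*5 = 5*A²)
z = -5 (z = (2 - 1*7) - 1*0 = (2 - 7) + 0 = -5 + 0 = -5)
(-2900 + 1782)/(H(55) + (z - 8)²) = (-2900 + 1782)/(5*55² + (-5 - 8)²) = -1118/(5*3025 + (-13)²) = -1118/(15125 + 169) = -1118/15294 = -1118*1/15294 = -559/7647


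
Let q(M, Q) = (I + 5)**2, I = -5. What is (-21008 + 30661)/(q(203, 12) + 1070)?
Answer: 9653/1070 ≈ 9.0215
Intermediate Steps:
q(M, Q) = 0 (q(M, Q) = (-5 + 5)**2 = 0**2 = 0)
(-21008 + 30661)/(q(203, 12) + 1070) = (-21008 + 30661)/(0 + 1070) = 9653/1070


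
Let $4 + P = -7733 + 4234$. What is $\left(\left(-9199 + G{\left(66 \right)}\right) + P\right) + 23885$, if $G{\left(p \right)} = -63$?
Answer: $11120$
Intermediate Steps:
$P = -3503$ ($P = -4 + \left(-7733 + 4234\right) = -4 - 3499 = -3503$)
$\left(\left(-9199 + G{\left(66 \right)}\right) + P\right) + 23885 = \left(\left(-9199 - 63\right) - 3503\right) + 23885 = \left(-9262 - 3503\right) + 23885 = -12765 + 23885 = 11120$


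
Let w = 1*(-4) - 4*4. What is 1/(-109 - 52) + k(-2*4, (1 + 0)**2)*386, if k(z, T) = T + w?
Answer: -1180775/161 ≈ -7334.0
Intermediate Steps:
w = -20 (w = -4 - 16 = -20)
k(z, T) = -20 + T (k(z, T) = T - 20 = -20 + T)
1/(-109 - 52) + k(-2*4, (1 + 0)**2)*386 = 1/(-109 - 52) + (-20 + (1 + 0)**2)*386 = 1/(-161) + (-20 + 1**2)*386 = -1/161 + (-20 + 1)*386 = -1/161 - 19*386 = -1/161 - 7334 = -1180775/161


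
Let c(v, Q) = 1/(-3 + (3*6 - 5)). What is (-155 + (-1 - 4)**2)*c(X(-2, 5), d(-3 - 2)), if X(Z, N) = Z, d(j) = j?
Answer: -13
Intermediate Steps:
c(v, Q) = 1/10 (c(v, Q) = 1/(-3 + (18 - 5)) = 1/(-3 + 13) = 1/10)
(-155 + (-1 - 4)**2)*c(X(-2, 5), d(-3 - 2)) = (-155 + (-1 - 4)**2)*(1/10) = (-155 + (-5)**2)*(1/10) = (-155 + 25)*(1/10) = -130*1/10 = -13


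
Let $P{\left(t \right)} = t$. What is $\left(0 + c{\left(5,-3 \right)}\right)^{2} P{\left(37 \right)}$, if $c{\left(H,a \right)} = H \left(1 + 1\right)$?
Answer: $3700$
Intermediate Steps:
$c{\left(H,a \right)} = 2 H$ ($c{\left(H,a \right)} = H 2 = 2 H$)
$\left(0 + c{\left(5,-3 \right)}\right)^{2} P{\left(37 \right)} = \left(0 + 2 \cdot 5\right)^{2} \cdot 37 = \left(0 + 10\right)^{2} \cdot 37 = 10^{2} \cdot 37 = 100 \cdot 37 = 3700$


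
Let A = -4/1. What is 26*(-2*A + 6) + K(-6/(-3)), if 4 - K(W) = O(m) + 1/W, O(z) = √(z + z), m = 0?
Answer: 735/2 ≈ 367.50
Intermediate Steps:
O(z) = √2*√z (O(z) = √(2*z) = √2*√z)
A = -4 (A = -4*1 = -4)
K(W) = 4 - 1/W (K(W) = 4 - (√2*√0 + 1/W) = 4 - (√2*0 + 1/W) = 4 - (0 + 1/W) = 4 - 1/W)
26*(-2*A + 6) + K(-6/(-3)) = 26*(-2*(-4) + 6) + (4 - 1/((-6/(-3)))) = 26*(8 + 6) + (4 - 1/((-6*(-⅓)))) = 26*14 + (4 - 1/2) = 364 + (4 - 1*½) = 364 + (4 - ½) = 364 + 7/2 = 735/2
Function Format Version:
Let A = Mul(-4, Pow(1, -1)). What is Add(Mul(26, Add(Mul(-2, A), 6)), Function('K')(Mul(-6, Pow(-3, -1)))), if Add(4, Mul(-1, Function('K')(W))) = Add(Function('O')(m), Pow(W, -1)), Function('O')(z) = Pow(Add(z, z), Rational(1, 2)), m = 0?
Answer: Rational(735, 2) ≈ 367.50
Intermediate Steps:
Function('O')(z) = Mul(Pow(2, Rational(1, 2)), Pow(z, Rational(1, 2))) (Function('O')(z) = Pow(Mul(2, z), Rational(1, 2)) = Mul(Pow(2, Rational(1, 2)), Pow(z, Rational(1, 2))))
A = -4 (A = Mul(-4, 1) = -4)
Function('K')(W) = Add(4, Mul(-1, Pow(W, -1))) (Function('K')(W) = Add(4, Mul(-1, Add(Mul(Pow(2, Rational(1, 2)), Pow(0, Rational(1, 2))), Pow(W, -1)))) = Add(4, Mul(-1, Add(Mul(Pow(2, Rational(1, 2)), 0), Pow(W, -1)))) = Add(4, Mul(-1, Add(0, Pow(W, -1)))) = Add(4, Mul(-1, Pow(W, -1))))
Add(Mul(26, Add(Mul(-2, A), 6)), Function('K')(Mul(-6, Pow(-3, -1)))) = Add(Mul(26, Add(Mul(-2, -4), 6)), Add(4, Mul(-1, Pow(Mul(-6, Pow(-3, -1)), -1)))) = Add(Mul(26, Add(8, 6)), Add(4, Mul(-1, Pow(Mul(-6, Rational(-1, 3)), -1)))) = Add(Mul(26, 14), Add(4, Mul(-1, Pow(2, -1)))) = Add(364, Add(4, Mul(-1, Rational(1, 2)))) = Add(364, Add(4, Rational(-1, 2))) = Add(364, Rational(7, 2)) = Rational(735, 2)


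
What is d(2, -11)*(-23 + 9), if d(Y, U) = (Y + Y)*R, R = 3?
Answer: -168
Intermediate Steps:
d(Y, U) = 6*Y (d(Y, U) = (Y + Y)*3 = (2*Y)*3 = 6*Y)
d(2, -11)*(-23 + 9) = (6*2)*(-23 + 9) = 12*(-14) = -168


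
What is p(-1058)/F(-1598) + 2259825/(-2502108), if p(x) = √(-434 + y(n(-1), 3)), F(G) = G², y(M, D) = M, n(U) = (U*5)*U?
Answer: -753275/834036 + I*√429/2553604 ≈ -0.90317 + 8.111e-6*I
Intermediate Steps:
n(U) = 5*U² (n(U) = (5*U)*U = 5*U²)
p(x) = I*√429 (p(x) = √(-434 + 5*(-1)²) = √(-434 + 5*1) = √(-434 + 5) = √(-429) = I*√429)
p(-1058)/F(-1598) + 2259825/(-2502108) = (I*√429)/((-1598)²) + 2259825/(-2502108) = (I*√429)/2553604 + 2259825*(-1/2502108) = (I*√429)*(1/2553604) - 753275/834036 = I*√429/2553604 - 753275/834036 = -753275/834036 + I*√429/2553604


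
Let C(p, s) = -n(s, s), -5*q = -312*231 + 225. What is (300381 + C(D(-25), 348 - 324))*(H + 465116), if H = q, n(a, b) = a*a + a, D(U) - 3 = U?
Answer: 718703063487/5 ≈ 1.4374e+11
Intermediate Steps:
D(U) = 3 + U
q = 71847/5 (q = -(-312*231 + 225)/5 = -(-72072 + 225)/5 = -1/5*(-71847) = 71847/5 ≈ 14369.)
n(a, b) = a + a**2 (n(a, b) = a**2 + a = a + a**2)
C(p, s) = -s*(1 + s)
H = 71847/5 ≈ 14369.
(300381 + C(D(-25), 348 - 324))*(H + 465116) = (300381 - (348 - 324)*(1 + (348 - 324)))*(71847/5 + 465116) = (300381 - 1*24*(1 + 24))*(2397427/5) = (300381 - 1*24*25)*(2397427/5) = (300381 - 600)*(2397427/5) = 299781*(2397427/5) = 718703063487/5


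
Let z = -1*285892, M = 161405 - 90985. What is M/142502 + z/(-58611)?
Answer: 22433784202/4176092361 ≈ 5.3720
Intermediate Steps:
M = 70420
z = -285892
M/142502 + z/(-58611) = 70420/142502 - 285892/(-58611) = 70420*(1/142502) - 285892*(-1/58611) = 35210/71251 + 285892/58611 = 22433784202/4176092361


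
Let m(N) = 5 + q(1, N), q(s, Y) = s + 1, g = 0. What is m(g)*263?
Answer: 1841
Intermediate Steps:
q(s, Y) = 1 + s
m(N) = 7 (m(N) = 5 + (1 + 1) = 5 + 2 = 7)
m(g)*263 = 7*263 = 1841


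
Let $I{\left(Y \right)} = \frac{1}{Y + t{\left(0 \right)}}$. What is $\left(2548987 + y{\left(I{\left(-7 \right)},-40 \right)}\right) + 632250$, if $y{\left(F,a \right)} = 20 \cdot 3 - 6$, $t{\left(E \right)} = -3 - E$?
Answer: $3181291$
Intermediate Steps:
$I{\left(Y \right)} = \frac{1}{-3 + Y}$ ($I{\left(Y \right)} = \frac{1}{Y - 3} = \frac{1}{-3 + Y}$)
$y{\left(F,a \right)} = 54$ ($y{\left(F,a \right)} = 60 - 6 = 54$)
$\left(2548987 + y{\left(I{\left(-7 \right)},-40 \right)}\right) + 632250 = \left(2548987 + 54\right) + 632250 = 2549041 + 632250 = 3181291$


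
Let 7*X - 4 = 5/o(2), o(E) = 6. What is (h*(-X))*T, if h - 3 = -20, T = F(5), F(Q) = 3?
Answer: 493/14 ≈ 35.214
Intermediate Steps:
T = 3
h = -17 (h = 3 - 20 = -17)
X = 29/42 (X = 4/7 + (5/6)/7 = 4/7 + (5*(⅙))/7 = 4/7 + (⅐)*(⅚) = 4/7 + 5/42 = 29/42 ≈ 0.69048)
(h*(-X))*T = -(-17)*29/42*3 = -17*(-29/42)*3 = (493/42)*3 = 493/14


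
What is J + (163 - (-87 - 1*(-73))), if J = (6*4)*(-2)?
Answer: 129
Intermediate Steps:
J = -48 (J = 24*(-2) = -48)
J + (163 - (-87 - 1*(-73))) = -48 + (163 - (-87 - 1*(-73))) = -48 + (163 - (-87 + 73)) = -48 + (163 - 1*(-14)) = -48 + (163 + 14) = -48 + 177 = 129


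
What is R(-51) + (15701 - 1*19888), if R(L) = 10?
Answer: -4177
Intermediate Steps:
R(-51) + (15701 - 1*19888) = 10 + (15701 - 1*19888) = 10 + (15701 - 19888) = 10 - 4187 = -4177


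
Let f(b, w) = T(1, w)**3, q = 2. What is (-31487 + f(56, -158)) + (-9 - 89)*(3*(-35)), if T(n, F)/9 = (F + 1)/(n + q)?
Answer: -104508308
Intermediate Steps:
T(n, F) = 9*(1 + F)/(2 + n) (T(n, F) = 9*((F + 1)/(n + 2)) = 9*((1 + F)/(2 + n)) = 9*(1 + F)/(2 + n))
f(b, w) = (3 + 3*w)**3 (f(b, w) = (9*(1 + w)/(2 + 1))**3 = (9*(1 + w)/3)**3 = (9*(1/3)*(1 + w))**3 = (3 + 3*w)**3)
(-31487 + f(56, -158)) + (-9 - 89)*(3*(-35)) = (-31487 + 27*(1 - 158)**3) + (-9 - 89)*(3*(-35)) = (-31487 + 27*(-157)**3) - 98*(-105) = (-31487 + 27*(-3869893)) + 10290 = (-31487 - 104487111) + 10290 = -104518598 + 10290 = -104508308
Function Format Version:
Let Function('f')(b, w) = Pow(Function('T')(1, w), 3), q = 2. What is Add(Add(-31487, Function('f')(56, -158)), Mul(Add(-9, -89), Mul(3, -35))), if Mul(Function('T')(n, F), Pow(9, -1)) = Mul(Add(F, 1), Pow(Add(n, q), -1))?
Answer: -104508308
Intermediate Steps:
Function('T')(n, F) = Mul(9, Pow(Add(2, n), -1), Add(1, F)) (Function('T')(n, F) = Mul(9, Mul(Add(F, 1), Pow(Add(n, 2), -1))) = Mul(9, Mul(Add(1, F), Pow(Add(2, n), -1))) = Mul(9, Mul(Pow(Add(2, n), -1), Add(1, F))) = Mul(9, Pow(Add(2, n), -1), Add(1, F)))
Function('f')(b, w) = Pow(Add(3, Mul(3, w)), 3) (Function('f')(b, w) = Pow(Mul(9, Pow(Add(2, 1), -1), Add(1, w)), 3) = Pow(Mul(9, Pow(3, -1), Add(1, w)), 3) = Pow(Mul(9, Rational(1, 3), Add(1, w)), 3) = Pow(Add(3, Mul(3, w)), 3))
Add(Add(-31487, Function('f')(56, -158)), Mul(Add(-9, -89), Mul(3, -35))) = Add(Add(-31487, Mul(27, Pow(Add(1, -158), 3))), Mul(Add(-9, -89), Mul(3, -35))) = Add(Add(-31487, Mul(27, Pow(-157, 3))), Mul(-98, -105)) = Add(Add(-31487, Mul(27, -3869893)), 10290) = Add(Add(-31487, -104487111), 10290) = Add(-104518598, 10290) = -104508308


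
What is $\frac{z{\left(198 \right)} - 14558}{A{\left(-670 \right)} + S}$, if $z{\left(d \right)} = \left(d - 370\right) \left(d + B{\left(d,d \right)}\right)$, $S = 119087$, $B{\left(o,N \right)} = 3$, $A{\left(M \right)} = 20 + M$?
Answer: $- \frac{49130}{118437} \approx -0.41482$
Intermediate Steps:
$z{\left(d \right)} = \left(-370 + d\right) \left(3 + d\right)$ ($z{\left(d \right)} = \left(d - 370\right) \left(d + 3\right) = \left(-370 + d\right) \left(3 + d\right)$)
$\frac{z{\left(198 \right)} - 14558}{A{\left(-670 \right)} + S} = \frac{\left(-1110 + 198^{2} - 72666\right) - 14558}{\left(20 - 670\right) + 119087} = \frac{\left(-1110 + 39204 - 72666\right) - 14558}{-650 + 119087} = \frac{-34572 - 14558}{118437} = \left(-49130\right) \frac{1}{118437} = - \frac{49130}{118437}$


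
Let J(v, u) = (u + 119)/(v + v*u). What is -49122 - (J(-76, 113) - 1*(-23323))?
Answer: -78457906/1083 ≈ -72445.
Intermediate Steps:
J(v, u) = (119 + u)/(v + u*v)
-49122 - (J(-76, 113) - 1*(-23323)) = -49122 - ((119 + 113)/((-76)*(1 + 113)) - 1*(-23323)) = -49122 - (-1/76*232/114 + 23323) = -49122 - (-1/76*1/114*232 + 23323) = -49122 - (-29/1083 + 23323) = -49122 - 1*25258780/1083 = -49122 - 25258780/1083 = -78457906/1083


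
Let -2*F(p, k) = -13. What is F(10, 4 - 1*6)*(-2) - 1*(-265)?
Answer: 252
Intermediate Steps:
F(p, k) = 13/2 (F(p, k) = -1/2*(-13) = 13/2)
F(10, 4 - 1*6)*(-2) - 1*(-265) = (13/2)*(-2) - 1*(-265) = -13 + 265 = 252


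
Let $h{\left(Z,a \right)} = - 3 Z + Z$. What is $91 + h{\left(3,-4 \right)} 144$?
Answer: $-773$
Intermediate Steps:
$h{\left(Z,a \right)} = - 2 Z$
$91 + h{\left(3,-4 \right)} 144 = 91 + \left(-2\right) 3 \cdot 144 = 91 - 864 = -773$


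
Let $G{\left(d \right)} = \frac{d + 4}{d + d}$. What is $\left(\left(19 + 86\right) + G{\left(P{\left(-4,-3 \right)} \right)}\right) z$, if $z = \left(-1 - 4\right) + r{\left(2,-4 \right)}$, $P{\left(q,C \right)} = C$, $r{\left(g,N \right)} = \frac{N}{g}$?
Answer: $- \frac{4403}{6} \approx -733.83$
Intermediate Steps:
$z = -7$ ($z = \left(-1 - 4\right) - \frac{4}{2} = -5 - 2 = -7$)
$G{\left(d \right)} = \frac{4 + d}{2 d}$
$\left(\left(19 + 86\right) + G{\left(P{\left(-4,-3 \right)} \right)}\right) z = \left(\left(19 + 86\right) + \frac{4 - 3}{2 \left(-3\right)}\right) \left(-7\right) = \left(105 + \frac{1}{2} \left(- \frac{1}{3}\right) 1\right) \left(-7\right) = \left(105 - \frac{1}{6}\right) \left(-7\right) = \frac{629}{6} \left(-7\right) = - \frac{4403}{6}$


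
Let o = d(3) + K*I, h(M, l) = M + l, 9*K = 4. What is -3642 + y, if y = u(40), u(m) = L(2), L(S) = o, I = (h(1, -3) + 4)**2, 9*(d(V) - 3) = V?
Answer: -32732/9 ≈ -3636.9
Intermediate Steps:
d(V) = 3 + V/9
K = 4/9 (K = (1/9)*4 = 4/9 ≈ 0.44444)
I = 4 (I = ((1 - 3) + 4)**2 = (-2 + 4)**2 = 2**2 = 4)
o = 46/9 (o = (3 + (1/9)*3) + (4/9)*4 = (3 + 1/3) + 16/9 = 10/3 + 16/9 = 46/9 ≈ 5.1111)
L(S) = 46/9
u(m) = 46/9
y = 46/9 ≈ 5.1111
-3642 + y = -3642 + 46/9 = -32732/9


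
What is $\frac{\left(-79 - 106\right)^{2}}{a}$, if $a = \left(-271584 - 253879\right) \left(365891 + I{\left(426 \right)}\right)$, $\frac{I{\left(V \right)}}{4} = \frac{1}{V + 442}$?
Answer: $- \frac{7426825}{41720894135124} \approx -1.7801 \cdot 10^{-7}$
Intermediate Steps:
$I{\left(V \right)} = \frac{4}{442 + V}$ ($I{\left(V \right)} = \frac{4}{V + 442} = \frac{4}{442 + V}$)
$a = - \frac{41720894135124}{217}$ ($a = \left(-271584 - 253879\right) \left(365891 + \frac{4}{442 + 426}\right) = - 525463 \left(365891 + \frac{4}{868}\right) = - 525463 \left(365891 + 4 \cdot \frac{1}{868}\right) = - 525463 \left(365891 + \frac{1}{217}\right) = \left(-525463\right) \frac{79398348}{217} = - \frac{41720894135124}{217} \approx -1.9226 \cdot 10^{11}$)
$\frac{\left(-79 - 106\right)^{2}}{a} = \frac{\left(-79 - 106\right)^{2}}{- \frac{41720894135124}{217}} = \left(-185\right)^{2} \left(- \frac{217}{41720894135124}\right) = 34225 \left(- \frac{217}{41720894135124}\right) = - \frac{7426825}{41720894135124}$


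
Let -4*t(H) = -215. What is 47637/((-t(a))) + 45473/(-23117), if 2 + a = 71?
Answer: -4414674811/4970155 ≈ -888.24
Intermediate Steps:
a = 69 (a = -2 + 71 = 69)
t(H) = 215/4 (t(H) = -¼*(-215) = 215/4)
47637/((-t(a))) + 45473/(-23117) = 47637/((-1*215/4)) + 45473/(-23117) = 47637/(-215/4) + 45473*(-1/23117) = 47637*(-4/215) - 45473/23117 = -190548/215 - 45473/23117 = -4414674811/4970155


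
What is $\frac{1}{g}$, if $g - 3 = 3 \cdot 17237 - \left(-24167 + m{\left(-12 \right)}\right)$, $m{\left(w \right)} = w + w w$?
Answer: $\frac{1}{75749} \approx 1.3201 \cdot 10^{-5}$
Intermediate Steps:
$m{\left(w \right)} = w + w^{2}$
$g = 75749$ ($g = 3 + \left(3 \cdot 17237 + \left(24167 - - 12 \left(1 - 12\right)\right)\right) = 3 + \left(51711 + \left(24167 - \left(-12\right) \left(-11\right)\right)\right) = 3 + \left(51711 + \left(24167 - 132\right)\right) = 3 + \left(51711 + 24035\right) = 3 + 75746 = 75749$)
$\frac{1}{g} = \frac{1}{75749}$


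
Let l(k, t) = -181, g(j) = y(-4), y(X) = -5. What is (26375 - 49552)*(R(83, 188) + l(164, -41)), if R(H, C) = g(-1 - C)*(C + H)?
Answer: 35599872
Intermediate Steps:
g(j) = -5
R(H, C) = -5*C - 5*H (R(H, C) = -5*(C + H) = -5*C - 5*H)
(26375 - 49552)*(R(83, 188) + l(164, -41)) = (26375 - 49552)*((-5*188 - 5*83) - 181) = -23177*((-940 - 415) - 181) = -23177*(-1355 - 181) = -23177*(-1536) = 35599872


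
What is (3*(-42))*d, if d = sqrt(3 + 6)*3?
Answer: -1134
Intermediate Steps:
d = 9 (d = sqrt(9)*3 = 3*3 = 9)
(3*(-42))*d = (3*(-42))*9 = -126*9 = -1134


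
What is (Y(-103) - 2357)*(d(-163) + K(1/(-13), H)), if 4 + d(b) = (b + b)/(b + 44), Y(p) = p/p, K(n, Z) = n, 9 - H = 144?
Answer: 4874564/1547 ≈ 3151.0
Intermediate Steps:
H = -135 (H = 9 - 1*144 = 9 - 144 = -135)
Y(p) = 1
d(b) = -4 + 2*b/(44 + b) (d(b) = -4 + (b + b)/(b + 44) = -4 + (2*b)/(44 + b) = -4 + 2*b/(44 + b))
(Y(-103) - 2357)*(d(-163) + K(1/(-13), H)) = (1 - 2357)*(2*(-88 - 1*(-163))/(44 - 163) + 1/(-13)) = -2356*(2*(-88 + 163)/(-119) - 1/13) = -2356*(2*(-1/119)*75 - 1/13) = -2356*(-150/119 - 1/13) = -2356*(-2069/1547) = 4874564/1547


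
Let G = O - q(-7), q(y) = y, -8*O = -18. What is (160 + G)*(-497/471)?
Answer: -336469/1884 ≈ -178.59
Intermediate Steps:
O = 9/4 (O = -⅛*(-18) = 9/4 ≈ 2.2500)
G = 37/4 (G = 9/4 - 1*(-7) = 9/4 + 7 = 37/4 ≈ 9.2500)
(160 + G)*(-497/471) = (160 + 37/4)*(-497/471) = 677*(-497*1/471)/4 = (677/4)*(-497/471) = -336469/1884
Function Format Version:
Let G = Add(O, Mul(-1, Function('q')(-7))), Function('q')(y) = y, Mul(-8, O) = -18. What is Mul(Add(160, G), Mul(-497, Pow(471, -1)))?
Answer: Rational(-336469, 1884) ≈ -178.59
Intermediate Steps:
O = Rational(9, 4) (O = Mul(Rational(-1, 8), -18) = Rational(9, 4) ≈ 2.2500)
G = Rational(37, 4) (G = Add(Rational(9, 4), Mul(-1, -7)) = Add(Rational(9, 4), 7) = Rational(37, 4) ≈ 9.2500)
Mul(Add(160, G), Mul(-497, Pow(471, -1))) = Mul(Add(160, Rational(37, 4)), Mul(-497, Pow(471, -1))) = Mul(Rational(677, 4), Mul(-497, Rational(1, 471))) = Mul(Rational(677, 4), Rational(-497, 471)) = Rational(-336469, 1884)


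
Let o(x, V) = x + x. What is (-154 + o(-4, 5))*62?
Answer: -10044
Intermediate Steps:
o(x, V) = 2*x
(-154 + o(-4, 5))*62 = (-154 + 2*(-4))*62 = (-154 - 8)*62 = -162*62 = -10044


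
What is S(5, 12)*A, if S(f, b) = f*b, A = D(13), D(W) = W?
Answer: 780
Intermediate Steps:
A = 13
S(f, b) = b*f
S(5, 12)*A = (12*5)*13 = 60*13 = 780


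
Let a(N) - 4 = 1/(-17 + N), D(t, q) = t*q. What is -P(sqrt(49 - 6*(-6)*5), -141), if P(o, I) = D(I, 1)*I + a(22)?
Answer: -99426/5 ≈ -19885.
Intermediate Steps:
D(t, q) = q*t
a(N) = 4 + 1/(-17 + N)
P(o, I) = 21/5 + I**2 (P(o, I) = (1*I)*I + (-67 + 4*22)/(-17 + 22) = I*I + (-67 + 88)/5 = I**2 + (1/5)*21 = I**2 + 21/5 = 21/5 + I**2)
-P(sqrt(49 - 6*(-6)*5), -141) = -(21/5 + (-141)**2) = -(21/5 + 19881) = -1*99426/5 = -99426/5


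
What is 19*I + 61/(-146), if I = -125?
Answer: -346811/146 ≈ -2375.4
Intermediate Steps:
19*I + 61/(-146) = 19*(-125) + 61/(-146) = -2375 + 61*(-1/146) = -2375 - 61/146 = -346811/146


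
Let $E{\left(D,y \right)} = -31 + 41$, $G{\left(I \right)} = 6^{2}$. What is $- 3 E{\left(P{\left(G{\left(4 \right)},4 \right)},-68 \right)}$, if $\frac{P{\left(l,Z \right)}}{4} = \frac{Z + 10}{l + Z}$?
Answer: $-30$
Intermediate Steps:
$G{\left(I \right)} = 36$
$P{\left(l,Z \right)} = \frac{4 \left(10 + Z\right)}{Z + l}$ ($P{\left(l,Z \right)} = 4 \frac{Z + 10}{l + Z} = 4 \frac{10 + Z}{Z + l} = \frac{4 \left(10 + Z\right)}{Z + l}$)
$E{\left(D,y \right)} = 10$
$- 3 E{\left(P{\left(G{\left(4 \right)},4 \right)},-68 \right)} = \left(-3\right) 10 = -30$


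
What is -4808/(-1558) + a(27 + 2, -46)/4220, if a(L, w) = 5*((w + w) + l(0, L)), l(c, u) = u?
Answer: 1979899/657476 ≈ 3.0114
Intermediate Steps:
a(L, w) = 5*L + 10*w (a(L, w) = 5*((w + w) + L) = 5*(2*w + L) = 5*(L + 2*w) = 5*L + 10*w)
-4808/(-1558) + a(27 + 2, -46)/4220 = -4808/(-1558) + (5*(27 + 2) + 10*(-46))/4220 = -4808*(-1/1558) + (5*29 - 460)*(1/4220) = 2404/779 + (145 - 460)*(1/4220) = 2404/779 - 315*1/4220 = 2404/779 - 63/844 = 1979899/657476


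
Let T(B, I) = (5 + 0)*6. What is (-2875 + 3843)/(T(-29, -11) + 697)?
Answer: 968/727 ≈ 1.3315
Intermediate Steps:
T(B, I) = 30 (T(B, I) = 5*6 = 30)
(-2875 + 3843)/(T(-29, -11) + 697) = (-2875 + 3843)/(30 + 697) = 968/727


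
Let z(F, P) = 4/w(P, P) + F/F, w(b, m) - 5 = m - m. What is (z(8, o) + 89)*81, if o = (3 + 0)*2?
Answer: 36774/5 ≈ 7354.8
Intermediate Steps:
w(b, m) = 5 (w(b, m) = 5 + (m - m) = 5 + 0 = 5)
o = 6 (o = 3*2 = 6)
z(F, P) = 9/5 (z(F, P) = 4/5 + F/F = 4*(1/5) + 1 = 4/5 + 1 = 9/5)
(z(8, o) + 89)*81 = (9/5 + 89)*81 = (454/5)*81 = 36774/5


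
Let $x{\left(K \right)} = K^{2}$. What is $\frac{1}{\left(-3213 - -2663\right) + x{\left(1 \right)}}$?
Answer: $- \frac{1}{549} \approx -0.0018215$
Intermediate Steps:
$\frac{1}{\left(-3213 - -2663\right) + x{\left(1 \right)}} = \frac{1}{\left(-3213 - -2663\right) + 1^{2}} = \frac{1}{\left(-3213 + 2663\right) + 1} = \frac{1}{-550 + 1} = \frac{1}{-549} = - \frac{1}{549}$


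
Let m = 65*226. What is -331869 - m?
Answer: -346559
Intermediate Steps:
m = 14690
-331869 - m = -331869 - 1*14690 = -331869 - 14690 = -346559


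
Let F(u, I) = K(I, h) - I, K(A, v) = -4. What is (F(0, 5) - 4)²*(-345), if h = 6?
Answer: -58305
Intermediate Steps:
F(u, I) = -4 - I
(F(0, 5) - 4)²*(-345) = ((-4 - 1*5) - 4)²*(-345) = ((-4 - 5) - 4)²*(-345) = (-9 - 4)²*(-345) = (-13)²*(-345) = 169*(-345) = -58305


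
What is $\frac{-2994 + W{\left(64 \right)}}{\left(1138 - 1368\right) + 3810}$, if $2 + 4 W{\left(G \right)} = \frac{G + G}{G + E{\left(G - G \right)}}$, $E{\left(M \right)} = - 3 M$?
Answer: $- \frac{1497}{1790} \approx -0.83631$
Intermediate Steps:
$W{\left(G \right)} = 0$ ($W{\left(G \right)} = - \frac{1}{2} + \frac{\left(G + G\right) \frac{1}{G - 3 \left(G - G\right)}}{4} = - \frac{1}{2} + \frac{2 G \frac{1}{G - 0}}{4} = - \frac{1}{2} + \frac{2 G \frac{1}{G + 0}}{4} = - \frac{1}{2} + \frac{2 G \frac{1}{G}}{4} = - \frac{1}{2} + \frac{1}{4} \cdot 2 = - \frac{1}{2} + \frac{1}{2} = 0$)
$\frac{-2994 + W{\left(64 \right)}}{\left(1138 - 1368\right) + 3810} = \frac{-2994 + 0}{\left(1138 - 1368\right) + 3810} = - \frac{2994}{\left(1138 - 1368\right) + 3810} = - \frac{2994}{-230 + 3810} = - \frac{2994}{3580} = \left(-2994\right) \frac{1}{3580} = - \frac{1497}{1790}$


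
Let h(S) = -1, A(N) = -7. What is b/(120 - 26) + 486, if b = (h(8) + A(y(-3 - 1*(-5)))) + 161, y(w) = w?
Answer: 45837/94 ≈ 487.63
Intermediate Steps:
b = 153 (b = (-1 - 7) + 161 = -8 + 161 = 153)
b/(120 - 26) + 486 = 153/(120 - 26) + 486 = 153/94 + 486 = 45837/94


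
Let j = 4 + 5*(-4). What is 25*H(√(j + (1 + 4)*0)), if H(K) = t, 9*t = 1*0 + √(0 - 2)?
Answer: 25*I*√2/9 ≈ 3.9284*I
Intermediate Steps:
j = -16 (j = 4 - 20 = -16)
t = I*√2/9 (t = (1*0 + √(0 - 2))/9 = (0 + √(-2))/9 = (0 + I*√2)/9 = (I*√2)/9 = I*√2/9 ≈ 0.15713*I)
H(K) = I*√2/9
25*H(√(j + (1 + 4)*0)) = 25*(I*√2/9) = 25*I*√2/9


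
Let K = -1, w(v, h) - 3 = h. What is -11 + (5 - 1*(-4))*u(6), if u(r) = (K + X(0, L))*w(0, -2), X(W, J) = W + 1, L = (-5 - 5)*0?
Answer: -11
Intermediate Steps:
w(v, h) = 3 + h
L = 0 (L = -10*0 = 0)
X(W, J) = 1 + W
u(r) = 0 (u(r) = (-1 + (1 + 0))*(3 - 2) = (-1 + 1)*1 = 0*1 = 0)
-11 + (5 - 1*(-4))*u(6) = -11 + (5 - 1*(-4))*0 = -11 + (5 + 4)*0 = -11 + 9*0 = -11 + 0 = -11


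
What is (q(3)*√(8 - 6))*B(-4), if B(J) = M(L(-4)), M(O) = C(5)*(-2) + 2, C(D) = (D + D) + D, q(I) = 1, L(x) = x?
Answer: -28*√2 ≈ -39.598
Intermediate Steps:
C(D) = 3*D (C(D) = 2*D + D = 3*D)
M(O) = -28 (M(O) = (3*5)*(-2) + 2 = 15*(-2) + 2 = -30 + 2 = -28)
B(J) = -28
(q(3)*√(8 - 6))*B(-4) = (1*√(8 - 6))*(-28) = (1*√2)*(-28) = √2*(-28) = -28*√2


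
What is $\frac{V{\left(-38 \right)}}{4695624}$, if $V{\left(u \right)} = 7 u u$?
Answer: $\frac{2527}{1173906} \approx 0.0021526$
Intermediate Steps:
$V{\left(u \right)} = 7 u^{2}$
$\frac{V{\left(-38 \right)}}{4695624} = \frac{7 \left(-38\right)^{2}}{4695624} = 7 \cdot 1444 \cdot \frac{1}{4695624} = 10108 \cdot \frac{1}{4695624} = \frac{2527}{1173906}$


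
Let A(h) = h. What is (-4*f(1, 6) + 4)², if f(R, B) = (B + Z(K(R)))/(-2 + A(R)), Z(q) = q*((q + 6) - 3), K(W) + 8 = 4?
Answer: 1936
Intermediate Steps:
K(W) = -4 (K(W) = -8 + 4 = -4)
Z(q) = q*(3 + q) (Z(q) = q*((6 + q) - 3) = q*(3 + q))
f(R, B) = (4 + B)/(-2 + R) (f(R, B) = (B - 4*(3 - 4))/(-2 + R) = (B - 4*(-1))/(-2 + R) = (B + 4)/(-2 + R) = (4 + B)/(-2 + R))
(-4*f(1, 6) + 4)² = (-4*(4 + 6)/(-2 + 1) + 4)² = (-4*10/(-1) + 4)² = (-(-4)*10 + 4)² = (-4*(-10) + 4)² = (40 + 4)² = 44² = 1936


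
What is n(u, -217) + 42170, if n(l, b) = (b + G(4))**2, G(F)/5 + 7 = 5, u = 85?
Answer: 93699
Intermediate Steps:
G(F) = -10 (G(F) = -35 + 5*5 = -35 + 25 = -10)
n(l, b) = (-10 + b)**2 (n(l, b) = (b - 10)**2 = (-10 + b)**2)
n(u, -217) + 42170 = (-10 - 217)**2 + 42170 = (-227)**2 + 42170 = 51529 + 42170 = 93699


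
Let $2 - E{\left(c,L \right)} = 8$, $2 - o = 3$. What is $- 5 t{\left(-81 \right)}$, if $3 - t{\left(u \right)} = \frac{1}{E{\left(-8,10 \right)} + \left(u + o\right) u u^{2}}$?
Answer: $- \frac{653672335}{43578156} \approx -15.0$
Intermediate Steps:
$o = -1$ ($o = 2 - 3 = -1$)
$E{\left(c,L \right)} = -6$ ($E{\left(c,L \right)} = 2 - 8 = -6$)
$t{\left(u \right)} = 3 - \frac{1}{-6 + u^{3} \left(-1 + u\right)}$ ($t{\left(u \right)} = 3 - \frac{1}{-6 + \left(u - 1\right) u u^{2}} = 3 - \frac{1}{-6 + \left(-1 + u\right) u^{3}} = 3 - \frac{1}{-6 + u^{3} \left(-1 + u\right)}$)
$- 5 t{\left(-81 \right)} = - 5 \frac{19 - 3 \left(-81\right)^{4} + 3 \left(-81\right)^{3}}{6 + \left(-81\right)^{3} - \left(-81\right)^{4}} = - 5 \frac{19 - 129140163 + 3 \left(-531441\right)}{6 - 531441 - 43046721} = - 5 \frac{19 - 129140163 - 1594323}{6 - 531441 - 43046721} = - 5 \frac{1}{-43578156} \left(-130734467\right) = - 5 \left(\left(- \frac{1}{43578156}\right) \left(-130734467\right)\right) = \left(-5\right) \frac{130734467}{43578156} = - \frac{653672335}{43578156}$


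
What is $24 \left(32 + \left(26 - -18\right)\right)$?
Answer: $1824$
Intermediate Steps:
$24 \left(32 + \left(26 - -18\right)\right) = 24 \left(32 + \left(26 + 18\right)\right) = 24 \left(32 + 44\right) = 24 \cdot 76 = 1824$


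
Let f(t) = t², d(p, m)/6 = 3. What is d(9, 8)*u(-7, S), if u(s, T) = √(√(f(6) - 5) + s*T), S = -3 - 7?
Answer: 18*√(70 + √31) ≈ 156.47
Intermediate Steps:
d(p, m) = 18 (d(p, m) = 6*3 = 18)
S = -10
u(s, T) = √(√31 + T*s) (u(s, T) = √(√(6² - 5) + s*T) = √(√(36 - 5) + T*s) = √(√31 + T*s))
d(9, 8)*u(-7, S) = 18*√(√31 - 10*(-7)) = 18*√(√31 + 70) = 18*√(70 + √31)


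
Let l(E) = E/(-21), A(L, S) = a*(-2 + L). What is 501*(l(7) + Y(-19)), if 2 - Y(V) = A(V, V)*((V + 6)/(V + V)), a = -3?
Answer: -378589/38 ≈ -9962.9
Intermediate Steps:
A(L, S) = 6 - 3*L (A(L, S) = -3*(-2 + L) = 6 - 3*L)
l(E) = -E/21 (l(E) = E*(-1/21) = -E/21)
Y(V) = 2 - (6 + V)*(6 - 3*V)/(2*V) (Y(V) = 2 - (6 - 3*V)*(V + 6)/(V + V) = 2 - (6 - 3*V)*(6 + V)/((2*V)) = 2 - (6 - 3*V)*(6 + V)*(1/(2*V)) = 2 - (6 - 3*V)*(6 + V)/(2*V) = 2 - (6 + V)*(6 - 3*V)/(2*V))
501*(l(7) + Y(-19)) = 501*(-1/21*7 + (8 - 18/(-19) + (3/2)*(-19))) = 501*(-⅓ + (8 - 18*(-1/19) - 57/2)) = 501*(-⅓ + (8 + 18/19 - 57/2)) = 501*(-⅓ - 743/38) = 501*(-2267/114) = -378589/38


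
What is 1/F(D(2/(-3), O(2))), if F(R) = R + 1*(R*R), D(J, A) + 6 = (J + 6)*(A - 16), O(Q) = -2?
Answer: 1/10302 ≈ 9.7068e-5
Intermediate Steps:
D(J, A) = -6 + (-16 + A)*(6 + J) (D(J, A) = -6 + (J + 6)*(A - 16) = -6 + (6 + J)*(-16 + A) = -6 + (-16 + A)*(6 + J))
F(R) = R + R² (F(R) = R + 1*R² = R + R²)
1/F(D(2/(-3), O(2))) = 1/((-102 - 32/(-3) + 6*(-2) - 4/(-3))*(1 + (-102 - 32/(-3) + 6*(-2) - 4/(-3)))) = 1/((-102 - 32*(-1)/3 - 12 - 4*(-1)/3)*(1 + (-102 - 32*(-1)/3 - 12 - 4*(-1)/3))) = 1/((-102 - 16*(-⅔) - 12 - 2*(-⅔))*(1 + (-102 - 16*(-⅔) - 12 - 2*(-⅔)))) = 1/((-102 + 32/3 - 12 + 4/3)*(1 + (-102 + 32/3 - 12 + 4/3))) = 1/(-102*(1 - 102)) = 1/(-102*(-101)) = 1/10302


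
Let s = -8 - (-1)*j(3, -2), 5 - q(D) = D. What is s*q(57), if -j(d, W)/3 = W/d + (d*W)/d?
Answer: 0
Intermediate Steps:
q(D) = 5 - D
j(d, W) = -3*W - 3*W/d (j(d, W) = -3*(W/d + (d*W)/d) = -3*(W/d + (W*d)/d) = -3*(W/d + W) = -3*(W + W/d) = -3*W - 3*W/d)
s = 0 (s = -8 - (-1)*(-3*(-2)*(1 + 3)/3) = -8 - (-1)*(-3*(-2)*⅓*4) = -8 - (-1)*8 = -8 - 1*(-8) = -8 + 8 = 0)
s*q(57) = 0*(5 - 1*57) = 0*(5 - 57) = 0*(-52) = 0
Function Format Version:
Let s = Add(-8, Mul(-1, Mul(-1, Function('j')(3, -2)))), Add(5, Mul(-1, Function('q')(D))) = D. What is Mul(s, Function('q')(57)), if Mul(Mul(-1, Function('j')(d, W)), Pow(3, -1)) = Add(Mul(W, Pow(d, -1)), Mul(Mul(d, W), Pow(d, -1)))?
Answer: 0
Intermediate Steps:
Function('q')(D) = Add(5, Mul(-1, D))
Function('j')(d, W) = Add(Mul(-3, W), Mul(-3, W, Pow(d, -1))) (Function('j')(d, W) = Mul(-3, Add(Mul(W, Pow(d, -1)), Mul(Mul(d, W), Pow(d, -1)))) = Mul(-3, Add(Mul(W, Pow(d, -1)), Mul(Mul(W, d), Pow(d, -1)))) = Mul(-3, Add(Mul(W, Pow(d, -1)), W)) = Mul(-3, Add(W, Mul(W, Pow(d, -1)))) = Add(Mul(-3, W), Mul(-3, W, Pow(d, -1))))
s = 0 (s = Add(-8, Mul(-1, Mul(-1, Mul(-3, -2, Pow(3, -1), Add(1, 3))))) = Add(-8, Mul(-1, Mul(-1, Mul(-3, -2, Rational(1, 3), 4)))) = Add(-8, Mul(-1, Mul(-1, 8))) = Add(-8, Mul(-1, -8)) = Add(-8, 8) = 0)
Mul(s, Function('q')(57)) = Mul(0, Add(5, Mul(-1, 57))) = Mul(0, Add(5, -57)) = Mul(0, -52) = 0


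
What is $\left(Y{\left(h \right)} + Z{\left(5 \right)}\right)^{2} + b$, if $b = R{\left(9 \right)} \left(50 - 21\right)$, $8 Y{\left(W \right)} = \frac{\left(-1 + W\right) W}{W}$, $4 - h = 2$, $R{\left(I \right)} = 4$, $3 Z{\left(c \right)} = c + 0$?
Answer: $\frac{68665}{576} \approx 119.21$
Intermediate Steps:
$Z{\left(c \right)} = \frac{c}{3}$ ($Z{\left(c \right)} = \frac{c + 0}{3} = \frac{c}{3}$)
$h = 2$ ($h = 4 - 2 = 2$)
$Y{\left(W \right)} = - \frac{1}{8} + \frac{W}{8}$ ($Y{\left(W \right)} = \frac{\left(-1 + W\right) W \frac{1}{W}}{8} = \frac{W \left(-1 + W\right) \frac{1}{W}}{8} = \frac{-1 + W}{8} = - \frac{1}{8} + \frac{W}{8}$)
$b = 116$ ($b = 4 \left(50 - 21\right) = 4 \cdot 29 = 116$)
$\left(Y{\left(h \right)} + Z{\left(5 \right)}\right)^{2} + b = \left(\left(- \frac{1}{8} + \frac{1}{8} \cdot 2\right) + \frac{1}{3} \cdot 5\right)^{2} + 116 = \left(\left(- \frac{1}{8} + \frac{1}{4}\right) + \frac{5}{3}\right)^{2} + 116 = \left(\frac{1}{8} + \frac{5}{3}\right)^{2} + 116 = \left(\frac{43}{24}\right)^{2} + 116 = \frac{1849}{576} + 116 = \frac{68665}{576}$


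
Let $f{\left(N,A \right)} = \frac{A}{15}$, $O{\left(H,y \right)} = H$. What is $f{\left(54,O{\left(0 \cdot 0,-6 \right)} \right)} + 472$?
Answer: $472$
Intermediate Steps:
$f{\left(N,A \right)} = \frac{A}{15}$ ($f{\left(N,A \right)} = A \frac{1}{15} = \frac{A}{15}$)
$f{\left(54,O{\left(0 \cdot 0,-6 \right)} \right)} + 472 = \frac{0 \cdot 0}{15} + 472 = \frac{1}{15} \cdot 0 + 472 = 0 + 472 = 472$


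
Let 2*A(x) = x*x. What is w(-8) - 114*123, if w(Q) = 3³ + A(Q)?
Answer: -13963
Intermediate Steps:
A(x) = x²/2 (A(x) = (x*x)/2 = x²/2)
w(Q) = 27 + Q²/2 (w(Q) = 3³ + Q²/2 = 27 + Q²/2)
w(-8) - 114*123 = (27 + (½)*(-8)²) - 114*123 = (27 + (½)*64) - 14022 = (27 + 32) - 14022 = 59 - 14022 = -13963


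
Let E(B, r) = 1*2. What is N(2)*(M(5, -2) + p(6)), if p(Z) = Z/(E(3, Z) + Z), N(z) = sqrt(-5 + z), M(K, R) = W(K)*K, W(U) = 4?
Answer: 83*I*sqrt(3)/4 ≈ 35.94*I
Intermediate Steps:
E(B, r) = 2
M(K, R) = 4*K
p(Z) = Z/(2 + Z)
N(2)*(M(5, -2) + p(6)) = sqrt(-5 + 2)*(4*5 + 6/(2 + 6)) = sqrt(-3)*(20 + 6/8) = (I*sqrt(3))*(20 + 6*(1/8)) = (I*sqrt(3))*(20 + 3/4) = (I*sqrt(3))*(83/4) = 83*I*sqrt(3)/4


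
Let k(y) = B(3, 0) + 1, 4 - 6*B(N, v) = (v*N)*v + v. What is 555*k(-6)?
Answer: 925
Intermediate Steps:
B(N, v) = ⅔ - v/6 - N*v²/6 (B(N, v) = ⅔ - ((v*N)*v + v)/6 = ⅔ - ((N*v)*v + v)/6 = ⅔ - (N*v² + v)/6 = ⅔ - (v + N*v²)/6 = ⅔ + (-v/6 - N*v²/6) = ⅔ - v/6 - N*v²/6)
k(y) = 5/3 (k(y) = (⅔ - ⅙*0 - ⅙*3*0²) + 1 = (⅔ + 0 - ⅙*3*0) + 1 = (⅔ + 0 + 0) + 1 = ⅔ + 1 = 5/3)
555*k(-6) = 555*(5/3) = 925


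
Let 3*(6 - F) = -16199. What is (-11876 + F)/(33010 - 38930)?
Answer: 19411/17760 ≈ 1.0930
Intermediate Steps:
F = 16217/3 (F = 6 - ⅓*(-16199) = 6 + 16199/3 = 16217/3 ≈ 5405.7)
(-11876 + F)/(33010 - 38930) = (-11876 + 16217/3)/(33010 - 38930) = -19411/3/(-5920) = -19411/3*(-1/5920) = 19411/17760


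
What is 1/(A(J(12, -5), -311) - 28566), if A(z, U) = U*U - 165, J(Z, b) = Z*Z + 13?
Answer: 1/67990 ≈ 1.4708e-5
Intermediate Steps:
J(Z, b) = 13 + Z**2 (J(Z, b) = Z**2 + 13 = 13 + Z**2)
A(z, U) = -165 + U**2 (A(z, U) = U**2 - 165 = -165 + U**2)
1/(A(J(12, -5), -311) - 28566) = 1/((-165 + (-311)**2) - 28566) = 1/((-165 + 96721) - 28566) = 1/(96556 - 28566) = 1/67990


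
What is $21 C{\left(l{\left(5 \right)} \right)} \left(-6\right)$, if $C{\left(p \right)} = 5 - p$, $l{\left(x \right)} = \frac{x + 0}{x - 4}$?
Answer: $0$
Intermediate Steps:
$l{\left(x \right)} = \frac{x}{-4 + x}$
$21 C{\left(l{\left(5 \right)} \right)} \left(-6\right) = 21 \left(5 - \frac{5}{-4 + 5}\right) \left(-6\right) = 21 \left(5 - \frac{5}{1}\right) \left(-6\right) = 21 \left(5 - 5 \cdot 1\right) \left(-6\right) = 21 \left(5 - 5\right) \left(-6\right) = 21 \cdot 0 \left(-6\right) = 0 \left(-6\right) = 0$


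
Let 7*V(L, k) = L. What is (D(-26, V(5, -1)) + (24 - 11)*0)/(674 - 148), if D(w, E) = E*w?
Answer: -65/1841 ≈ -0.035307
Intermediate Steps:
V(L, k) = L/7
(D(-26, V(5, -1)) + (24 - 11)*0)/(674 - 148) = (((⅐)*5)*(-26) + (24 - 11)*0)/(674 - 148) = ((5/7)*(-26) + 13*0)/526 = (-130/7 + 0)*(1/526) = -130/7*1/526 = -65/1841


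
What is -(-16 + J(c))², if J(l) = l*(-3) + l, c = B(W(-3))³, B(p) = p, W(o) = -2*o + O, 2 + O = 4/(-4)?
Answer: -4900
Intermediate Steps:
O = -3 (O = -2 + 4/(-4) = -2 + 4*(-¼) = -2 - 1 = -3)
W(o) = -3 - 2*o (W(o) = -2*o - 3 = -3 - 2*o)
c = 27 (c = (-3 - 2*(-3))³ = (-3 + 6)³ = 3³ = 27)
J(l) = -2*l (J(l) = -3*l + l = -2*l)
-(-16 + J(c))² = -(-16 - 2*27)² = -(-16 - 54)² = -1*(-70)² = -1*4900 = -4900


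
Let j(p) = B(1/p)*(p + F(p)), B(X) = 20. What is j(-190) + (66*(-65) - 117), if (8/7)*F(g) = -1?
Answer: -16449/2 ≈ -8224.5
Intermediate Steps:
F(g) = -7/8 (F(g) = (7/8)*(-1) = -7/8)
j(p) = -35/2 + 20*p (j(p) = 20*(p - 7/8) = 20*(-7/8 + p) = -35/2 + 20*p)
j(-190) + (66*(-65) - 117) = (-35/2 + 20*(-190)) + (66*(-65) - 117) = (-35/2 - 3800) + (-4290 - 117) = -7635/2 - 4407 = -16449/2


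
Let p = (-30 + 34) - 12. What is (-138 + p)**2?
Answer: 21316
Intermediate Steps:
p = -8 (p = 4 - 12 = -8)
(-138 + p)**2 = (-138 - 8)**2 = (-146)**2 = 21316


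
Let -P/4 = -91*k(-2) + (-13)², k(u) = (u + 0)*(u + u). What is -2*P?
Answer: -4472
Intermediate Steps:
k(u) = 2*u² (k(u) = u*(2*u) = 2*u²)
P = 2236 (P = -4*(-182*(-2)² + (-13)²) = -4*(-182*4 + 169) = -4*(-91*8 + 169) = -4*(-728 + 169) = -4*(-559) = 2236)
-2*P = -2*2236 = -4472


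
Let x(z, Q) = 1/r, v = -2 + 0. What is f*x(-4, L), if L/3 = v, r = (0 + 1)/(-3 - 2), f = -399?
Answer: 1995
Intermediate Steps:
v = -2
r = -⅕ (r = 1/(-5) = 1*(-⅕) = -⅕ ≈ -0.20000)
L = -6 (L = 3*(-2) = -6)
x(z, Q) = -5 (x(z, Q) = 1/(-⅕) = -5)
f*x(-4, L) = -399*(-5) = 1995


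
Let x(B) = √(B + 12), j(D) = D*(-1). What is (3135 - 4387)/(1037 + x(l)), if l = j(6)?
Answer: -1298324/1075363 + 1252*√6/1075363 ≈ -1.2045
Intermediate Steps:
j(D) = -D
l = -6 (l = -1*6 = -6)
x(B) = √(12 + B)
(3135 - 4387)/(1037 + x(l)) = (3135 - 4387)/(1037 + √(12 - 6)) = -1252/(1037 + √6)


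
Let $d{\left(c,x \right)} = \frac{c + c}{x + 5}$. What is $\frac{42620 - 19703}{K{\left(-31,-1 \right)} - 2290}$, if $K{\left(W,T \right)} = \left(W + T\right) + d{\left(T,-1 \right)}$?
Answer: $- \frac{45834}{4645} \approx -9.8674$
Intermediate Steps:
$d{\left(c,x \right)} = \frac{2 c}{5 + x}$
$K{\left(W,T \right)} = W + \frac{3 T}{2}$ ($K{\left(W,T \right)} = \left(W + T\right) + \frac{2 T}{5 - 1} = \left(T + W\right) + \frac{2 T}{4} = \left(T + W\right) + 2 T \frac{1}{4} = \left(T + W\right) + \frac{T}{2} = W + \frac{3 T}{2}$)
$\frac{42620 - 19703}{K{\left(-31,-1 \right)} - 2290} = \frac{42620 - 19703}{\left(-31 + \frac{3}{2} \left(-1\right)\right) - 2290} = \frac{22917}{\left(-31 - \frac{3}{2}\right) + \left(-17928 + 15638\right)} = \frac{22917}{- \frac{65}{2} - 2290} = \frac{22917}{- \frac{4645}{2}} = 22917 \left(- \frac{2}{4645}\right) = - \frac{45834}{4645}$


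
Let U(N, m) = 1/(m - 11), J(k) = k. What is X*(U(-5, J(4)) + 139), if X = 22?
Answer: 21384/7 ≈ 3054.9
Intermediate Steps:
U(N, m) = 1/(-11 + m)
X*(U(-5, J(4)) + 139) = 22*(1/(-11 + 4) + 139) = 22*(1/(-7) + 139) = 22*(-⅐ + 139) = 22*(972/7) = 21384/7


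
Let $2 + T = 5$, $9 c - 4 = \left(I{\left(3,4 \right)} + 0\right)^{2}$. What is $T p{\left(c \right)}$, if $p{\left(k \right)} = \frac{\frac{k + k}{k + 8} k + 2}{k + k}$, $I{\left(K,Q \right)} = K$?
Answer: $\frac{2802}{1105} \approx 2.5357$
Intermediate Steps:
$c = \frac{13}{9}$ ($c = \frac{4}{9} + \frac{\left(3 + 0\right)^{2}}{9} = \frac{4}{9} + \frac{3^{2}}{9} = \frac{4}{9} + \frac{1}{9} \cdot 9 = \frac{4}{9} + 1 = \frac{13}{9} \approx 1.4444$)
$p{\left(k \right)} = \frac{2 + \frac{2 k^{2}}{8 + k}}{2 k}$ ($p{\left(k \right)} = \frac{\frac{2 k}{8 + k} k + 2}{2 k} = \left(\frac{2 k}{8 + k} k + 2\right) \frac{1}{2 k} = \left(\frac{2 k^{2}}{8 + k} + 2\right) \frac{1}{2 k} = \left(2 + \frac{2 k^{2}}{8 + k}\right) \frac{1}{2 k} = \frac{2 + \frac{2 k^{2}}{8 + k}}{2 k}$)
$T = 3$ ($T = -2 + 5 = 3$)
$T p{\left(c \right)} = 3 \frac{8 + \frac{13}{9} + \left(\frac{13}{9}\right)^{2}}{\frac{13}{9} \left(8 + \frac{13}{9}\right)} = 3 \frac{9 \left(8 + \frac{13}{9} + \frac{169}{81}\right)}{13 \cdot \frac{85}{9}} = 3 \cdot \frac{9}{13} \cdot \frac{9}{85} \cdot \frac{934}{81} = 3 \cdot \frac{934}{1105} = \frac{2802}{1105}$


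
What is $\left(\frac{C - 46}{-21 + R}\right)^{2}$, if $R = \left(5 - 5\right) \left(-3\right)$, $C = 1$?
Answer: $\frac{225}{49} \approx 4.5918$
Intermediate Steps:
$R = 0$ ($R = 0 \left(-3\right) = 0$)
$\left(\frac{C - 46}{-21 + R}\right)^{2} = \left(\frac{1 - 46}{-21 + 0}\right)^{2} = \left(- \frac{45}{-21}\right)^{2} = \left(\left(-45\right) \left(- \frac{1}{21}\right)\right)^{2} = \left(\frac{15}{7}\right)^{2} = \frac{225}{49}$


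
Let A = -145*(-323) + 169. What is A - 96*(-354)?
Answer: 80988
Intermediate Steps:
A = 47004 (A = 46835 + 169 = 47004)
A - 96*(-354) = 47004 - 96*(-354) = 47004 - 1*(-33984) = 47004 + 33984 = 80988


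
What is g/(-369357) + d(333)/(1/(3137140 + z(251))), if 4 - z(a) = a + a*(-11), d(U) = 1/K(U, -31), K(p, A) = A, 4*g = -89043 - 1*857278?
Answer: -4638583393961/45800268 ≈ -1.0128e+5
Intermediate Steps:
g = -946321/4 (g = (-89043 - 1*857278)/4 = (-89043 - 857278)/4 = (¼)*(-946321) = -946321/4 ≈ -2.3658e+5)
d(U) = -1/31 (d(U) = 1/(-31) = -1/31)
z(a) = 4 + 10*a (z(a) = 4 - (a + a*(-11)) = 4 - (a - 11*a) = 4 - (-10)*a = 4 + 10*a)
g/(-369357) + d(333)/(1/(3137140 + z(251))) = -946321/4/(-369357) - (3137144/31 + 2510/31) = -946321/4*(-1/369357) - 1/(31*(1/(3137140 + (4 + 2510)))) = 946321/1477428 - 1/(31*(1/(3137140 + 2514))) = 946321/1477428 - 1/(31*(1/3139654)) = 946321/1477428 - 1/(31*1/3139654) = 946321/1477428 - 1/31*3139654 = 946321/1477428 - 3139654/31 = -4638583393961/45800268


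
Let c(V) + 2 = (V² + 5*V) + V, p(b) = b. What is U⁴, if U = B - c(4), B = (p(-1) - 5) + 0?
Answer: 3748096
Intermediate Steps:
c(V) = -2 + V² + 6*V (c(V) = -2 + ((V² + 5*V) + V) = -2 + (V² + 6*V) = -2 + V² + 6*V)
B = -6 (B = (-1 - 5) + 0 = -6 + 0 = -6)
U = -44 (U = -6 - (-2 + 4² + 6*4) = -6 - (-2 + 16 + 24) = -6 - 1*38 = -6 - 38 = -44)
U⁴ = (-44)⁴ = 3748096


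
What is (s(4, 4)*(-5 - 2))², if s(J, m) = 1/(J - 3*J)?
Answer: 49/64 ≈ 0.76563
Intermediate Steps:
s(J, m) = -1/(2*J) (s(J, m) = 1/(-2*J) = -1/(2*J))
(s(4, 4)*(-5 - 2))² = ((-½/4)*(-5 - 2))² = (-½*¼*(-7))² = (-⅛*(-7))² = (7/8)² = 49/64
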